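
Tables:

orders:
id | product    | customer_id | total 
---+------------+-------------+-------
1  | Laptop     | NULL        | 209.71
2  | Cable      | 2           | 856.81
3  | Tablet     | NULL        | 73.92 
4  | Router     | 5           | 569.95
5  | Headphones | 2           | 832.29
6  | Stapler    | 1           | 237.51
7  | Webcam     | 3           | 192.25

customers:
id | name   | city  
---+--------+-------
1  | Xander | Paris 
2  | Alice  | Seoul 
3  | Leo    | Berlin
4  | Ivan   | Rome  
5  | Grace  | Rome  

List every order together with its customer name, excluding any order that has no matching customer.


INNER JOIN keeps only orders rows whose customer_id matches an id in customers. Walk through each order:
  - order 1 (Laptop): customer_id=NULL, no match -> dropped
  - order 2 (Cable): customer_id=2 -> matches Alice
  - order 3 (Tablet): customer_id=NULL, no match -> dropped
  - order 4 (Router): customer_id=5 -> matches Grace
  - order 5 (Headphones): customer_id=2 -> matches Alice
  - order 6 (Stapler): customer_id=1 -> matches Xander
  - order 7 (Webcam): customer_id=3 -> matches Leo
So 2 of 7 rows are dropped.

SQL:
SELECT a.product, b.name AS customer
FROM orders a
INNER JOIN customers b ON a.customer_id = b.id

Result:
product    | customer
-----------+---------
Cable      | Alice   
Router     | Grace   
Headphones | Alice   
Stapler    | Xander  
Webcam     | Leo     


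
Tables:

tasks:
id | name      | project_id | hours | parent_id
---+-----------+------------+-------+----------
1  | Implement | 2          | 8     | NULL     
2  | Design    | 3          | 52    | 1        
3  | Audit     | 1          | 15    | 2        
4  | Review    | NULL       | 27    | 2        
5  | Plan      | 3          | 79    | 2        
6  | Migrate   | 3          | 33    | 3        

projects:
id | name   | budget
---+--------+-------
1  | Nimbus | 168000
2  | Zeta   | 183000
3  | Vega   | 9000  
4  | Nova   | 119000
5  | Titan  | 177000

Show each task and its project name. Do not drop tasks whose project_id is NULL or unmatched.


LEFT JOIN keeps every row from tasks (the left table); where project_id has no match in projects, the project columns become NULL. Walk through each task:
  - task 1 (Implement): project_id=2 -> matches Zeta
  - task 2 (Design): project_id=3 -> matches Vega
  - task 3 (Audit): project_id=1 -> matches Nimbus
  - task 4 (Review): project_id=NULL, no match -> kept with NULL
  - task 5 (Plan): project_id=3 -> matches Vega
  - task 6 (Migrate): project_id=3 -> matches Vega
All 6 rows appear; 1 has NULL project.

SQL:
SELECT a.name, b.name AS project
FROM tasks a
LEFT JOIN projects b ON a.project_id = b.id

Result:
name      | project
----------+--------
Implement | Zeta   
Design    | Vega   
Audit     | Nimbus 
Review    | NULL   
Plan      | Vega   
Migrate   | Vega   


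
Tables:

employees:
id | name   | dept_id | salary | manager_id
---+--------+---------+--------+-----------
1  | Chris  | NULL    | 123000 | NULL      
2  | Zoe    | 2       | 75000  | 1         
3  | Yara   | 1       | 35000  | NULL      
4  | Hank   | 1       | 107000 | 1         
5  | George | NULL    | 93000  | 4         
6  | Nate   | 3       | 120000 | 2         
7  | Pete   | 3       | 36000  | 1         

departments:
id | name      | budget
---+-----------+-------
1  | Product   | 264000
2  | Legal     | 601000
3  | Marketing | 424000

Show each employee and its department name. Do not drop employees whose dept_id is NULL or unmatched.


LEFT JOIN keeps every row from employees (the left table); where dept_id has no match in departments, the department columns become NULL. Walk through each employee:
  - employee 1 (Chris): dept_id=NULL, no match -> kept with NULL
  - employee 2 (Zoe): dept_id=2 -> matches Legal
  - employee 3 (Yara): dept_id=1 -> matches Product
  - employee 4 (Hank): dept_id=1 -> matches Product
  - employee 5 (George): dept_id=NULL, no match -> kept with NULL
  - employee 6 (Nate): dept_id=3 -> matches Marketing
  - employee 7 (Pete): dept_id=3 -> matches Marketing
All 7 rows appear; 2 have NULL department.

SQL:
SELECT a.name, b.name AS department
FROM employees a
LEFT JOIN departments b ON a.dept_id = b.id

Result:
name   | department
-------+-----------
Chris  | NULL      
Zoe    | Legal     
Yara   | Product   
Hank   | Product   
George | NULL      
Nate   | Marketing 
Pete   | Marketing 


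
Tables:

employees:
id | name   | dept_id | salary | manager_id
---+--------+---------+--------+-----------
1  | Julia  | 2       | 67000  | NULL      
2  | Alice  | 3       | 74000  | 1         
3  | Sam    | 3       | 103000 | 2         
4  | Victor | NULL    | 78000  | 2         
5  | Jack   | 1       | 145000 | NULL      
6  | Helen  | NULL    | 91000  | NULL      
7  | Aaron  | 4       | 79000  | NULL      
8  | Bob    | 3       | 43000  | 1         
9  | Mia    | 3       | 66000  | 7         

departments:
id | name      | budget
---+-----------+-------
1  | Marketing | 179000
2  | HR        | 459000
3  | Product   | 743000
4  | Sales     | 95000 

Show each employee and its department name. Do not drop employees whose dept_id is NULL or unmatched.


LEFT JOIN keeps every row from employees (the left table); where dept_id has no match in departments, the department columns become NULL. Walk through each employee:
  - employee 1 (Julia): dept_id=2 -> matches HR
  - employee 2 (Alice): dept_id=3 -> matches Product
  - employee 3 (Sam): dept_id=3 -> matches Product
  - employee 4 (Victor): dept_id=NULL, no match -> kept with NULL
  - employee 5 (Jack): dept_id=1 -> matches Marketing
  - employee 6 (Helen): dept_id=NULL, no match -> kept with NULL
  - employee 7 (Aaron): dept_id=4 -> matches Sales
  - employee 8 (Bob): dept_id=3 -> matches Product
  - employee 9 (Mia): dept_id=3 -> matches Product
All 9 rows appear; 2 have NULL department.

SQL:
SELECT a.name, b.name AS department
FROM employees a
LEFT JOIN departments b ON a.dept_id = b.id

Result:
name   | department
-------+-----------
Julia  | HR        
Alice  | Product   
Sam    | Product   
Victor | NULL      
Jack   | Marketing 
Helen  | NULL      
Aaron  | Sales     
Bob    | Product   
Mia    | Product   


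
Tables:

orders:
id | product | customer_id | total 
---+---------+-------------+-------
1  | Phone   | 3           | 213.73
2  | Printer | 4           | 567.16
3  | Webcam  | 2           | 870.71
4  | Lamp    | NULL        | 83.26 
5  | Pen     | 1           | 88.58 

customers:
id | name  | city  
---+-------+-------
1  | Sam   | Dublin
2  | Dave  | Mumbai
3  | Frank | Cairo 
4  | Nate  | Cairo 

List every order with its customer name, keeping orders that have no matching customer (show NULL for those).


LEFT JOIN keeps every row from orders (the left table); where customer_id has no match in customers, the customer columns become NULL. Walk through each order:
  - order 1 (Phone): customer_id=3 -> matches Frank
  - order 2 (Printer): customer_id=4 -> matches Nate
  - order 3 (Webcam): customer_id=2 -> matches Dave
  - order 4 (Lamp): customer_id=NULL, no match -> kept with NULL
  - order 5 (Pen): customer_id=1 -> matches Sam
All 5 rows appear; 1 has NULL customer.

SQL:
SELECT a.product, b.name AS customer
FROM orders a
LEFT JOIN customers b ON a.customer_id = b.id

Result:
product | customer
--------+---------
Phone   | Frank   
Printer | Nate    
Webcam  | Dave    
Lamp    | NULL    
Pen     | Sam     


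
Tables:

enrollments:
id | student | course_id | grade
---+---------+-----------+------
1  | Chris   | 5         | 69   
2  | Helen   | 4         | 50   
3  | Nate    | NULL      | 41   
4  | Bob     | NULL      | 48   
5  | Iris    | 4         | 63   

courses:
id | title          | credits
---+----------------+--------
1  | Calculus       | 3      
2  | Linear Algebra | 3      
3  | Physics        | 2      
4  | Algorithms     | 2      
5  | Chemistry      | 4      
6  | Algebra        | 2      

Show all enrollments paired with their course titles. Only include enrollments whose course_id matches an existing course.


INNER JOIN keeps only enrollments rows whose course_id matches an id in courses. Walk through each enrollment:
  - enrollment 1 (Chris): course_id=5 -> matches Chemistry
  - enrollment 2 (Helen): course_id=4 -> matches Algorithms
  - enrollment 3 (Nate): course_id=NULL, no match -> dropped
  - enrollment 4 (Bob): course_id=NULL, no match -> dropped
  - enrollment 5 (Iris): course_id=4 -> matches Algorithms
So 2 of 5 rows are dropped.

SQL:
SELECT a.student, b.title AS course
FROM enrollments a
INNER JOIN courses b ON a.course_id = b.id

Result:
student | course    
--------+-----------
Chris   | Chemistry 
Helen   | Algorithms
Iris    | Algorithms


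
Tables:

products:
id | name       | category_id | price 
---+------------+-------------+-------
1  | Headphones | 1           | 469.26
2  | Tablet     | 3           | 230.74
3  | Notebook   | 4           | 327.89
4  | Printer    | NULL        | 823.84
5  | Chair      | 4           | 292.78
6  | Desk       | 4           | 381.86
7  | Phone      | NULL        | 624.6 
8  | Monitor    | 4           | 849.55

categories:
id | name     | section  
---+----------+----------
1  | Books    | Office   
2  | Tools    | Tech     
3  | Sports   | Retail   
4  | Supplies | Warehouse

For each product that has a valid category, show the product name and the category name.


INNER JOIN keeps only products rows whose category_id matches an id in categories. Walk through each product:
  - product 1 (Headphones): category_id=1 -> matches Books
  - product 2 (Tablet): category_id=3 -> matches Sports
  - product 3 (Notebook): category_id=4 -> matches Supplies
  - product 4 (Printer): category_id=NULL, no match -> dropped
  - product 5 (Chair): category_id=4 -> matches Supplies
  - product 6 (Desk): category_id=4 -> matches Supplies
  - product 7 (Phone): category_id=NULL, no match -> dropped
  - product 8 (Monitor): category_id=4 -> matches Supplies
So 2 of 8 rows are dropped.

SQL:
SELECT a.name, b.name AS category
FROM products a
INNER JOIN categories b ON a.category_id = b.id

Result:
name       | category
-----------+---------
Headphones | Books   
Tablet     | Sports  
Notebook   | Supplies
Chair      | Supplies
Desk       | Supplies
Monitor    | Supplies


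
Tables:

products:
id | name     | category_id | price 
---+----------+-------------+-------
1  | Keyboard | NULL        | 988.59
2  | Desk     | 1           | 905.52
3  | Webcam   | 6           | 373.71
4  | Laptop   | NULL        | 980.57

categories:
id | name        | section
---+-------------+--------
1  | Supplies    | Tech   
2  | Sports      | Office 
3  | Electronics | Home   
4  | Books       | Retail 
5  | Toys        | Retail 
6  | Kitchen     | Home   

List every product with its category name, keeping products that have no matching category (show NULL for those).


LEFT JOIN keeps every row from products (the left table); where category_id has no match in categories, the category columns become NULL. Walk through each product:
  - product 1 (Keyboard): category_id=NULL, no match -> kept with NULL
  - product 2 (Desk): category_id=1 -> matches Supplies
  - product 3 (Webcam): category_id=6 -> matches Kitchen
  - product 4 (Laptop): category_id=NULL, no match -> kept with NULL
All 4 rows appear; 2 have NULL category.

SQL:
SELECT a.name, b.name AS category
FROM products a
LEFT JOIN categories b ON a.category_id = b.id

Result:
name     | category
---------+---------
Keyboard | NULL    
Desk     | Supplies
Webcam   | Kitchen 
Laptop   | NULL    


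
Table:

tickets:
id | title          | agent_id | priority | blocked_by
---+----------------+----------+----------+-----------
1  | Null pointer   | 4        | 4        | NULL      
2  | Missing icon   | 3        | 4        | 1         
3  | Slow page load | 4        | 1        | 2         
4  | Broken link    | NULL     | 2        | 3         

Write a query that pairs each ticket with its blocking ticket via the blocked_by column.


This is a self-join: tickets is joined to a second copy of itself, matching each row's blocked_by to another row's id. Use LEFT JOIN so rows with blocked_by=NULL are kept.
  - ticket 1 (Null pointer): blocked_by=NULL -> NULL
  - ticket 2 (Missing icon): blocked_by=1 -> Null pointer
  - ticket 3 (Slow page load): blocked_by=2 -> Missing icon
  - ticket 4 (Broken link): blocked_by=3 -> Slow page load

SQL:
SELECT a.title AS item, b.title AS blocked_by
FROM tickets a
LEFT JOIN tickets b ON a.blocked_by = b.id

Result:
item           | blocked_by    
---------------+---------------
Null pointer   | NULL          
Missing icon   | Null pointer  
Slow page load | Missing icon  
Broken link    | Slow page load


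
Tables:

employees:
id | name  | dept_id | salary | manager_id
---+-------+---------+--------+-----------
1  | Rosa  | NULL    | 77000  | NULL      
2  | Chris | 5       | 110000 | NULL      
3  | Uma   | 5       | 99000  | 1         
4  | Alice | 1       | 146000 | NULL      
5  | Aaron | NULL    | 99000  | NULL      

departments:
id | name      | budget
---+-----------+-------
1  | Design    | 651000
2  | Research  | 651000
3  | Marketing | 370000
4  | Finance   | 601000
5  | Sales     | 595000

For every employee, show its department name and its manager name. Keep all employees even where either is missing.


Two LEFT JOINs from the same base table employees: one to departments via dept_id, one to employees itself via manager_id. Both are LEFT so every employee is preserved.
Match against departments:
  - employee 1 (Rosa): dept_id=NULL, no match -> kept with NULL
  - employee 2 (Chris): dept_id=5 -> matches Sales
  - employee 3 (Uma): dept_id=5 -> matches Sales
  - employee 4 (Alice): dept_id=1 -> matches Design
  - employee 5 (Aaron): dept_id=NULL, no match -> kept with NULL
Match against employees (self):
  - employee 1 (Rosa): manager_id=NULL -> NULL
  - employee 2 (Chris): manager_id=NULL -> NULL
  - employee 3 (Uma): manager_id=1 -> Rosa
  - employee 4 (Alice): manager_id=NULL -> NULL
  - employee 5 (Aaron): manager_id=NULL -> NULL

SQL:
SELECT a.name, b.name AS department, c.name AS manager
FROM employees a
LEFT JOIN departments b ON a.dept_id = b.id
LEFT JOIN employees c ON a.manager_id = c.id

Result:
name  | department | manager
------+------------+--------
Rosa  | NULL       | NULL   
Chris | Sales      | NULL   
Uma   | Sales      | Rosa   
Alice | Design     | NULL   
Aaron | NULL       | NULL   


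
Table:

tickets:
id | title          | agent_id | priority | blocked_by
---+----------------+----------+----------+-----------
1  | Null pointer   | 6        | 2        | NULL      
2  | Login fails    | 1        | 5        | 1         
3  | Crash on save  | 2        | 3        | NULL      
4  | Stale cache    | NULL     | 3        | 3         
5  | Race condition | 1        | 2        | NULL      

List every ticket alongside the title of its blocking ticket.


This is a self-join: tickets is joined to a second copy of itself, matching each row's blocked_by to another row's id. Use LEFT JOIN so rows with blocked_by=NULL are kept.
  - ticket 1 (Null pointer): blocked_by=NULL -> NULL
  - ticket 2 (Login fails): blocked_by=1 -> Null pointer
  - ticket 3 (Crash on save): blocked_by=NULL -> NULL
  - ticket 4 (Stale cache): blocked_by=3 -> Crash on save
  - ticket 5 (Race condition): blocked_by=NULL -> NULL

SQL:
SELECT a.title AS item, b.title AS blocked_by
FROM tickets a
LEFT JOIN tickets b ON a.blocked_by = b.id

Result:
item           | blocked_by   
---------------+--------------
Null pointer   | NULL         
Login fails    | Null pointer 
Crash on save  | NULL         
Stale cache    | Crash on save
Race condition | NULL         


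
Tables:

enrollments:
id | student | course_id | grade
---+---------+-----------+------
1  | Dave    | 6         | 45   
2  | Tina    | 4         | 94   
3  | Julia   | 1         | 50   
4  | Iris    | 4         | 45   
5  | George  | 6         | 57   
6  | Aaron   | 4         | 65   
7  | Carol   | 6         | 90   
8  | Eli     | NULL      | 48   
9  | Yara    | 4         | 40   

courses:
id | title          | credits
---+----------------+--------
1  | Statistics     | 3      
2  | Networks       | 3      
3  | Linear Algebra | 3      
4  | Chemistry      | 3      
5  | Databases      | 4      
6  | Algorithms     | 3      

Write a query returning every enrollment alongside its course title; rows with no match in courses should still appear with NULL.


LEFT JOIN keeps every row from enrollments (the left table); where course_id has no match in courses, the course columns become NULL. Walk through each enrollment:
  - enrollment 1 (Dave): course_id=6 -> matches Algorithms
  - enrollment 2 (Tina): course_id=4 -> matches Chemistry
  - enrollment 3 (Julia): course_id=1 -> matches Statistics
  - enrollment 4 (Iris): course_id=4 -> matches Chemistry
  - enrollment 5 (George): course_id=6 -> matches Algorithms
  - enrollment 6 (Aaron): course_id=4 -> matches Chemistry
  - enrollment 7 (Carol): course_id=6 -> matches Algorithms
  - enrollment 8 (Eli): course_id=NULL, no match -> kept with NULL
  - enrollment 9 (Yara): course_id=4 -> matches Chemistry
All 9 rows appear; 1 has NULL course.

SQL:
SELECT a.student, b.title AS course
FROM enrollments a
LEFT JOIN courses b ON a.course_id = b.id

Result:
student | course    
--------+-----------
Dave    | Algorithms
Tina    | Chemistry 
Julia   | Statistics
Iris    | Chemistry 
George  | Algorithms
Aaron   | Chemistry 
Carol   | Algorithms
Eli     | NULL      
Yara    | Chemistry 


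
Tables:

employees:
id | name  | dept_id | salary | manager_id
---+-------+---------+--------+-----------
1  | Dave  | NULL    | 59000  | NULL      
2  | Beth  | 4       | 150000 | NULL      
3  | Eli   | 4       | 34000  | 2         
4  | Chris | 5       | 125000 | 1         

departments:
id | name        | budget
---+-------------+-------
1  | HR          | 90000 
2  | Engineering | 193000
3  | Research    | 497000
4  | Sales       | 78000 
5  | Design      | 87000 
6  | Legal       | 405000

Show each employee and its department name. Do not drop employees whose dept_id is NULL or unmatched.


LEFT JOIN keeps every row from employees (the left table); where dept_id has no match in departments, the department columns become NULL. Walk through each employee:
  - employee 1 (Dave): dept_id=NULL, no match -> kept with NULL
  - employee 2 (Beth): dept_id=4 -> matches Sales
  - employee 3 (Eli): dept_id=4 -> matches Sales
  - employee 4 (Chris): dept_id=5 -> matches Design
All 4 rows appear; 1 has NULL department.

SQL:
SELECT a.name, b.name AS department
FROM employees a
LEFT JOIN departments b ON a.dept_id = b.id

Result:
name  | department
------+-----------
Dave  | NULL      
Beth  | Sales     
Eli   | Sales     
Chris | Design    


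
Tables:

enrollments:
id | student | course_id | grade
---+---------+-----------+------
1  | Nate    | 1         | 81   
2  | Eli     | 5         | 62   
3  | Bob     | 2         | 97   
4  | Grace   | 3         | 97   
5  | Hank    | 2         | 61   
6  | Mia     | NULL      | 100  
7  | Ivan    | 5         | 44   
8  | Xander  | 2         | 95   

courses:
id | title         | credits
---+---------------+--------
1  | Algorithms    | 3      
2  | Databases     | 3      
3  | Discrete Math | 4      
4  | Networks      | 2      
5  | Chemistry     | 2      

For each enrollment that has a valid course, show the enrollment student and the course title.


INNER JOIN keeps only enrollments rows whose course_id matches an id in courses. Walk through each enrollment:
  - enrollment 1 (Nate): course_id=1 -> matches Algorithms
  - enrollment 2 (Eli): course_id=5 -> matches Chemistry
  - enrollment 3 (Bob): course_id=2 -> matches Databases
  - enrollment 4 (Grace): course_id=3 -> matches Discrete Math
  - enrollment 5 (Hank): course_id=2 -> matches Databases
  - enrollment 6 (Mia): course_id=NULL, no match -> dropped
  - enrollment 7 (Ivan): course_id=5 -> matches Chemistry
  - enrollment 8 (Xander): course_id=2 -> matches Databases
So 1 of 8 rows is dropped.

SQL:
SELECT a.student, b.title AS course
FROM enrollments a
INNER JOIN courses b ON a.course_id = b.id

Result:
student | course       
--------+--------------
Nate    | Algorithms   
Eli     | Chemistry    
Bob     | Databases    
Grace   | Discrete Math
Hank    | Databases    
Ivan    | Chemistry    
Xander  | Databases    


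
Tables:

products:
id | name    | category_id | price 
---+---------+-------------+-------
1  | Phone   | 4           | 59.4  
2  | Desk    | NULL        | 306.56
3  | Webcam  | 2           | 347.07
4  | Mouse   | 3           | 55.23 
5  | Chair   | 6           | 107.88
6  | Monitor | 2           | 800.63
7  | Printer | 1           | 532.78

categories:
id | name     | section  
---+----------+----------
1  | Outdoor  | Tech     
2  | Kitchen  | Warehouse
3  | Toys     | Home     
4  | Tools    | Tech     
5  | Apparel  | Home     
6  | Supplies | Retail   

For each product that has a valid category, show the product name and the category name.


INNER JOIN keeps only products rows whose category_id matches an id in categories. Walk through each product:
  - product 1 (Phone): category_id=4 -> matches Tools
  - product 2 (Desk): category_id=NULL, no match -> dropped
  - product 3 (Webcam): category_id=2 -> matches Kitchen
  - product 4 (Mouse): category_id=3 -> matches Toys
  - product 5 (Chair): category_id=6 -> matches Supplies
  - product 6 (Monitor): category_id=2 -> matches Kitchen
  - product 7 (Printer): category_id=1 -> matches Outdoor
So 1 of 7 rows is dropped.

SQL:
SELECT a.name, b.name AS category
FROM products a
INNER JOIN categories b ON a.category_id = b.id

Result:
name    | category
--------+---------
Phone   | Tools   
Webcam  | Kitchen 
Mouse   | Toys    
Chair   | Supplies
Monitor | Kitchen 
Printer | Outdoor 


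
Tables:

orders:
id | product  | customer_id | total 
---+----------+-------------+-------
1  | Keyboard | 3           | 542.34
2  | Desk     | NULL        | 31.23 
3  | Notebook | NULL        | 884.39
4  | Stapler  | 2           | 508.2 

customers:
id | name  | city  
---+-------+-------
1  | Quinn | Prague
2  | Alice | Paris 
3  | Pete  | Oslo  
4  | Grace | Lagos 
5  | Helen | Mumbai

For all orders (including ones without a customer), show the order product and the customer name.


LEFT JOIN keeps every row from orders (the left table); where customer_id has no match in customers, the customer columns become NULL. Walk through each order:
  - order 1 (Keyboard): customer_id=3 -> matches Pete
  - order 2 (Desk): customer_id=NULL, no match -> kept with NULL
  - order 3 (Notebook): customer_id=NULL, no match -> kept with NULL
  - order 4 (Stapler): customer_id=2 -> matches Alice
All 4 rows appear; 2 have NULL customer.

SQL:
SELECT a.product, b.name AS customer
FROM orders a
LEFT JOIN customers b ON a.customer_id = b.id

Result:
product  | customer
---------+---------
Keyboard | Pete    
Desk     | NULL    
Notebook | NULL    
Stapler  | Alice   


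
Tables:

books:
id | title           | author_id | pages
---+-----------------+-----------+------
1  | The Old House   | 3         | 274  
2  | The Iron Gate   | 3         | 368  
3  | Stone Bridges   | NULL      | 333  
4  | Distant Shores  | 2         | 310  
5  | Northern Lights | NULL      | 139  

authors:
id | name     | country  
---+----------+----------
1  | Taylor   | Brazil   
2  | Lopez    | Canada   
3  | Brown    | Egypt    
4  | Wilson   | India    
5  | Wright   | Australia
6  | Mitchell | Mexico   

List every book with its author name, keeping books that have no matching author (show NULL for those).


LEFT JOIN keeps every row from books (the left table); where author_id has no match in authors, the author columns become NULL. Walk through each book:
  - book 1 (The Old House): author_id=3 -> matches Brown
  - book 2 (The Iron Gate): author_id=3 -> matches Brown
  - book 3 (Stone Bridges): author_id=NULL, no match -> kept with NULL
  - book 4 (Distant Shores): author_id=2 -> matches Lopez
  - book 5 (Northern Lights): author_id=NULL, no match -> kept with NULL
All 5 rows appear; 2 have NULL author.

SQL:
SELECT a.title, b.name AS author
FROM books a
LEFT JOIN authors b ON a.author_id = b.id

Result:
title           | author
----------------+-------
The Old House   | Brown 
The Iron Gate   | Brown 
Stone Bridges   | NULL  
Distant Shores  | Lopez 
Northern Lights | NULL  


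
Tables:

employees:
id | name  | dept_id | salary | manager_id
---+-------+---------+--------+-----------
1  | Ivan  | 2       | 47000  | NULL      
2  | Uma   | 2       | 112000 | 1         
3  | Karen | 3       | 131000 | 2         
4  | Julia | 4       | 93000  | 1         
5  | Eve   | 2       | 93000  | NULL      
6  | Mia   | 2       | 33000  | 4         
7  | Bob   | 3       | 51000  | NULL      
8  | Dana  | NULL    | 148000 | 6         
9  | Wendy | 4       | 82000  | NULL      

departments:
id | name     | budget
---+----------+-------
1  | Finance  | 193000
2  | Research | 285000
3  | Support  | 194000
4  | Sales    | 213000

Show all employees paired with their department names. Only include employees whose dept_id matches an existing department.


INNER JOIN keeps only employees rows whose dept_id matches an id in departments. Walk through each employee:
  - employee 1 (Ivan): dept_id=2 -> matches Research
  - employee 2 (Uma): dept_id=2 -> matches Research
  - employee 3 (Karen): dept_id=3 -> matches Support
  - employee 4 (Julia): dept_id=4 -> matches Sales
  - employee 5 (Eve): dept_id=2 -> matches Research
  - employee 6 (Mia): dept_id=2 -> matches Research
  - employee 7 (Bob): dept_id=3 -> matches Support
  - employee 8 (Dana): dept_id=NULL, no match -> dropped
  - employee 9 (Wendy): dept_id=4 -> matches Sales
So 1 of 9 rows is dropped.

SQL:
SELECT a.name, b.name AS department
FROM employees a
INNER JOIN departments b ON a.dept_id = b.id

Result:
name  | department
------+-----------
Ivan  | Research  
Uma   | Research  
Karen | Support   
Julia | Sales     
Eve   | Research  
Mia   | Research  
Bob   | Support   
Wendy | Sales     


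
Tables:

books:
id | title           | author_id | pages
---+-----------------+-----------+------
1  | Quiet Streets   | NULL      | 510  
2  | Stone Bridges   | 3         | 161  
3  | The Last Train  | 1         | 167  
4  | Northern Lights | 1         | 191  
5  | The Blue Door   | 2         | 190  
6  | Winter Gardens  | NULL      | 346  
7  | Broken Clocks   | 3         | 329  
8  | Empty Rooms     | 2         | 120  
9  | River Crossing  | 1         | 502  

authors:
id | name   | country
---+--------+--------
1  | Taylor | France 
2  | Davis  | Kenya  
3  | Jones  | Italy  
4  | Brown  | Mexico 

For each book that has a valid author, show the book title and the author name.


INNER JOIN keeps only books rows whose author_id matches an id in authors. Walk through each book:
  - book 1 (Quiet Streets): author_id=NULL, no match -> dropped
  - book 2 (Stone Bridges): author_id=3 -> matches Jones
  - book 3 (The Last Train): author_id=1 -> matches Taylor
  - book 4 (Northern Lights): author_id=1 -> matches Taylor
  - book 5 (The Blue Door): author_id=2 -> matches Davis
  - book 6 (Winter Gardens): author_id=NULL, no match -> dropped
  - book 7 (Broken Clocks): author_id=3 -> matches Jones
  - book 8 (Empty Rooms): author_id=2 -> matches Davis
  - book 9 (River Crossing): author_id=1 -> matches Taylor
So 2 of 9 rows are dropped.

SQL:
SELECT a.title, b.name AS author
FROM books a
INNER JOIN authors b ON a.author_id = b.id

Result:
title           | author
----------------+-------
Stone Bridges   | Jones 
The Last Train  | Taylor
Northern Lights | Taylor
The Blue Door   | Davis 
Broken Clocks   | Jones 
Empty Rooms     | Davis 
River Crossing  | Taylor


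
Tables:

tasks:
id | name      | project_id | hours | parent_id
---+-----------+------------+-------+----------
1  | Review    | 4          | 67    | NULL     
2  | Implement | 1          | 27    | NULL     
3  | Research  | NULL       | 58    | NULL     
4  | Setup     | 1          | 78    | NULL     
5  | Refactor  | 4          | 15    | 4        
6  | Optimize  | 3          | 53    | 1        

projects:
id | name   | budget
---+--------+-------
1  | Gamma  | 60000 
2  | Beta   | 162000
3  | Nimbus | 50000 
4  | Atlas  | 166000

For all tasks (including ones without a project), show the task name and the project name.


LEFT JOIN keeps every row from tasks (the left table); where project_id has no match in projects, the project columns become NULL. Walk through each task:
  - task 1 (Review): project_id=4 -> matches Atlas
  - task 2 (Implement): project_id=1 -> matches Gamma
  - task 3 (Research): project_id=NULL, no match -> kept with NULL
  - task 4 (Setup): project_id=1 -> matches Gamma
  - task 5 (Refactor): project_id=4 -> matches Atlas
  - task 6 (Optimize): project_id=3 -> matches Nimbus
All 6 rows appear; 1 has NULL project.

SQL:
SELECT a.name, b.name AS project
FROM tasks a
LEFT JOIN projects b ON a.project_id = b.id

Result:
name      | project
----------+--------
Review    | Atlas  
Implement | Gamma  
Research  | NULL   
Setup     | Gamma  
Refactor  | Atlas  
Optimize  | Nimbus 


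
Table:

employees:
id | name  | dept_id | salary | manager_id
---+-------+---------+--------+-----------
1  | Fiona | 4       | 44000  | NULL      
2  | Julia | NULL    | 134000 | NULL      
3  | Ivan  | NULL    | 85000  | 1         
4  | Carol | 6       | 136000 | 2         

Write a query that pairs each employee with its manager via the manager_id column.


This is a self-join: employees is joined to a second copy of itself, matching each row's manager_id to another row's id. Use LEFT JOIN so rows with manager_id=NULL are kept.
  - employee 1 (Fiona): manager_id=NULL -> NULL
  - employee 2 (Julia): manager_id=NULL -> NULL
  - employee 3 (Ivan): manager_id=1 -> Fiona
  - employee 4 (Carol): manager_id=2 -> Julia

SQL:
SELECT a.name AS item, b.name AS manager
FROM employees a
LEFT JOIN employees b ON a.manager_id = b.id

Result:
item  | manager
------+--------
Fiona | NULL   
Julia | NULL   
Ivan  | Fiona  
Carol | Julia  


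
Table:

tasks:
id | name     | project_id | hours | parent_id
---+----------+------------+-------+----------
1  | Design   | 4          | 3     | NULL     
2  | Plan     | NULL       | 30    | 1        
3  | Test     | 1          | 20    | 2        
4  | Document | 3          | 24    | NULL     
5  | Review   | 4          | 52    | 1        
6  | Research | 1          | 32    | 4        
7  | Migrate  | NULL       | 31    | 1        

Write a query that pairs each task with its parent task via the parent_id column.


This is a self-join: tasks is joined to a second copy of itself, matching each row's parent_id to another row's id. Use LEFT JOIN so rows with parent_id=NULL are kept.
  - task 1 (Design): parent_id=NULL -> NULL
  - task 2 (Plan): parent_id=1 -> Design
  - task 3 (Test): parent_id=2 -> Plan
  - task 4 (Document): parent_id=NULL -> NULL
  - task 5 (Review): parent_id=1 -> Design
  - task 6 (Research): parent_id=4 -> Document
  - task 7 (Migrate): parent_id=1 -> Design

SQL:
SELECT a.name AS item, b.name AS parent
FROM tasks a
LEFT JOIN tasks b ON a.parent_id = b.id

Result:
item     | parent  
---------+---------
Design   | NULL    
Plan     | Design  
Test     | Plan    
Document | NULL    
Review   | Design  
Research | Document
Migrate  | Design  


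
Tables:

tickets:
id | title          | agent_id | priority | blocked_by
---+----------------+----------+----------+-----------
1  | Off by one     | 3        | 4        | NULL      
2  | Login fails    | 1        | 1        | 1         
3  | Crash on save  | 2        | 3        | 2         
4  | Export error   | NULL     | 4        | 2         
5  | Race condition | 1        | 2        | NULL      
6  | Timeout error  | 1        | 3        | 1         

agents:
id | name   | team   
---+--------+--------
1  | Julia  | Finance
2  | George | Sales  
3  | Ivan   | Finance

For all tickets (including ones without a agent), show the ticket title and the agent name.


LEFT JOIN keeps every row from tickets (the left table); where agent_id has no match in agents, the agent columns become NULL. Walk through each ticket:
  - ticket 1 (Off by one): agent_id=3 -> matches Ivan
  - ticket 2 (Login fails): agent_id=1 -> matches Julia
  - ticket 3 (Crash on save): agent_id=2 -> matches George
  - ticket 4 (Export error): agent_id=NULL, no match -> kept with NULL
  - ticket 5 (Race condition): agent_id=1 -> matches Julia
  - ticket 6 (Timeout error): agent_id=1 -> matches Julia
All 6 rows appear; 1 has NULL agent.

SQL:
SELECT a.title, b.name AS agent
FROM tickets a
LEFT JOIN agents b ON a.agent_id = b.id

Result:
title          | agent 
---------------+-------
Off by one     | Ivan  
Login fails    | Julia 
Crash on save  | George
Export error   | NULL  
Race condition | Julia 
Timeout error  | Julia 


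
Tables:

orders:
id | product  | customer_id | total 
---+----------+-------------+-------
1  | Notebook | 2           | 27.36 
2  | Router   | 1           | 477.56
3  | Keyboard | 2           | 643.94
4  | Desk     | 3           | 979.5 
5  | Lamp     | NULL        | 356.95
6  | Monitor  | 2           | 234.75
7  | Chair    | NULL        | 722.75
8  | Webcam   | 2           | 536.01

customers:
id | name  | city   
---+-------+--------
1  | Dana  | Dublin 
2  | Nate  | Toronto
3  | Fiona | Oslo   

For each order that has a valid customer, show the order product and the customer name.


INNER JOIN keeps only orders rows whose customer_id matches an id in customers. Walk through each order:
  - order 1 (Notebook): customer_id=2 -> matches Nate
  - order 2 (Router): customer_id=1 -> matches Dana
  - order 3 (Keyboard): customer_id=2 -> matches Nate
  - order 4 (Desk): customer_id=3 -> matches Fiona
  - order 5 (Lamp): customer_id=NULL, no match -> dropped
  - order 6 (Monitor): customer_id=2 -> matches Nate
  - order 7 (Chair): customer_id=NULL, no match -> dropped
  - order 8 (Webcam): customer_id=2 -> matches Nate
So 2 of 8 rows are dropped.

SQL:
SELECT a.product, b.name AS customer
FROM orders a
INNER JOIN customers b ON a.customer_id = b.id

Result:
product  | customer
---------+---------
Notebook | Nate    
Router   | Dana    
Keyboard | Nate    
Desk     | Fiona   
Monitor  | Nate    
Webcam   | Nate    


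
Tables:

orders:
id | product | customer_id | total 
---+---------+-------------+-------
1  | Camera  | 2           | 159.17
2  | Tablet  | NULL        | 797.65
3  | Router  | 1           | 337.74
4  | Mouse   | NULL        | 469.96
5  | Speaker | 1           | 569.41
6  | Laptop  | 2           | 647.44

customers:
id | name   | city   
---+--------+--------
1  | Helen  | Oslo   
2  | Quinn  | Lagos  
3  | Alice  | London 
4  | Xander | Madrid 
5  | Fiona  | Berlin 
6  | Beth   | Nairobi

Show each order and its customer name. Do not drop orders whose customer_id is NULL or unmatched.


LEFT JOIN keeps every row from orders (the left table); where customer_id has no match in customers, the customer columns become NULL. Walk through each order:
  - order 1 (Camera): customer_id=2 -> matches Quinn
  - order 2 (Tablet): customer_id=NULL, no match -> kept with NULL
  - order 3 (Router): customer_id=1 -> matches Helen
  - order 4 (Mouse): customer_id=NULL, no match -> kept with NULL
  - order 5 (Speaker): customer_id=1 -> matches Helen
  - order 6 (Laptop): customer_id=2 -> matches Quinn
All 6 rows appear; 2 have NULL customer.

SQL:
SELECT a.product, b.name AS customer
FROM orders a
LEFT JOIN customers b ON a.customer_id = b.id

Result:
product | customer
--------+---------
Camera  | Quinn   
Tablet  | NULL    
Router  | Helen   
Mouse   | NULL    
Speaker | Helen   
Laptop  | Quinn   


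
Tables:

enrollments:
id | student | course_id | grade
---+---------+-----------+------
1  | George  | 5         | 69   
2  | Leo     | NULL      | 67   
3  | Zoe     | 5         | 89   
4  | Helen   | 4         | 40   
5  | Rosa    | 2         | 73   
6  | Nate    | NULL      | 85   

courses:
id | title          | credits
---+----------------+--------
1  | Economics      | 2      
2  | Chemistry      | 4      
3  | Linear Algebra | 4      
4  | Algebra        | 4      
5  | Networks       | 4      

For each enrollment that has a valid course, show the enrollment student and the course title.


INNER JOIN keeps only enrollments rows whose course_id matches an id in courses. Walk through each enrollment:
  - enrollment 1 (George): course_id=5 -> matches Networks
  - enrollment 2 (Leo): course_id=NULL, no match -> dropped
  - enrollment 3 (Zoe): course_id=5 -> matches Networks
  - enrollment 4 (Helen): course_id=4 -> matches Algebra
  - enrollment 5 (Rosa): course_id=2 -> matches Chemistry
  - enrollment 6 (Nate): course_id=NULL, no match -> dropped
So 2 of 6 rows are dropped.

SQL:
SELECT a.student, b.title AS course
FROM enrollments a
INNER JOIN courses b ON a.course_id = b.id

Result:
student | course   
--------+----------
George  | Networks 
Zoe     | Networks 
Helen   | Algebra  
Rosa    | Chemistry


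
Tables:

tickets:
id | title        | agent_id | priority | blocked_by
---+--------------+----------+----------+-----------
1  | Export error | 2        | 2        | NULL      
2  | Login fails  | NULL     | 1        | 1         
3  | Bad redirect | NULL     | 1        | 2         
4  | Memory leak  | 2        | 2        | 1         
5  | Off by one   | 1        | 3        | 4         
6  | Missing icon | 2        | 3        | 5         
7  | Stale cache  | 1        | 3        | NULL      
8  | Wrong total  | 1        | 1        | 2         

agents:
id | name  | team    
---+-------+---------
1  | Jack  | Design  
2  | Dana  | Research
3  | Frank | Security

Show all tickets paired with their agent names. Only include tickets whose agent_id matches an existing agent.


INNER JOIN keeps only tickets rows whose agent_id matches an id in agents. Walk through each ticket:
  - ticket 1 (Export error): agent_id=2 -> matches Dana
  - ticket 2 (Login fails): agent_id=NULL, no match -> dropped
  - ticket 3 (Bad redirect): agent_id=NULL, no match -> dropped
  - ticket 4 (Memory leak): agent_id=2 -> matches Dana
  - ticket 5 (Off by one): agent_id=1 -> matches Jack
  - ticket 6 (Missing icon): agent_id=2 -> matches Dana
  - ticket 7 (Stale cache): agent_id=1 -> matches Jack
  - ticket 8 (Wrong total): agent_id=1 -> matches Jack
So 2 of 8 rows are dropped.

SQL:
SELECT a.title, b.name AS agent
FROM tickets a
INNER JOIN agents b ON a.agent_id = b.id

Result:
title        | agent
-------------+------
Export error | Dana 
Memory leak  | Dana 
Off by one   | Jack 
Missing icon | Dana 
Stale cache  | Jack 
Wrong total  | Jack 


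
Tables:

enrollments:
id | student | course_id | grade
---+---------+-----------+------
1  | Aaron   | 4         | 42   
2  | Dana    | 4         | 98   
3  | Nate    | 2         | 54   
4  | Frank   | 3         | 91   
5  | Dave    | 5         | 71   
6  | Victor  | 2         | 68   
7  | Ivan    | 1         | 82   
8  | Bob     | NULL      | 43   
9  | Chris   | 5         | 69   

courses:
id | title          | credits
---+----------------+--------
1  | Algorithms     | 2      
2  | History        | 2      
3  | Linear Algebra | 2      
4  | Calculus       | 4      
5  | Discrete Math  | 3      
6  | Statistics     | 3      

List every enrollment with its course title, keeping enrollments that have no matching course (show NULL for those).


LEFT JOIN keeps every row from enrollments (the left table); where course_id has no match in courses, the course columns become NULL. Walk through each enrollment:
  - enrollment 1 (Aaron): course_id=4 -> matches Calculus
  - enrollment 2 (Dana): course_id=4 -> matches Calculus
  - enrollment 3 (Nate): course_id=2 -> matches History
  - enrollment 4 (Frank): course_id=3 -> matches Linear Algebra
  - enrollment 5 (Dave): course_id=5 -> matches Discrete Math
  - enrollment 6 (Victor): course_id=2 -> matches History
  - enrollment 7 (Ivan): course_id=1 -> matches Algorithms
  - enrollment 8 (Bob): course_id=NULL, no match -> kept with NULL
  - enrollment 9 (Chris): course_id=5 -> matches Discrete Math
All 9 rows appear; 1 has NULL course.

SQL:
SELECT a.student, b.title AS course
FROM enrollments a
LEFT JOIN courses b ON a.course_id = b.id

Result:
student | course        
--------+---------------
Aaron   | Calculus      
Dana    | Calculus      
Nate    | History       
Frank   | Linear Algebra
Dave    | Discrete Math 
Victor  | History       
Ivan    | Algorithms    
Bob     | NULL          
Chris   | Discrete Math 
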